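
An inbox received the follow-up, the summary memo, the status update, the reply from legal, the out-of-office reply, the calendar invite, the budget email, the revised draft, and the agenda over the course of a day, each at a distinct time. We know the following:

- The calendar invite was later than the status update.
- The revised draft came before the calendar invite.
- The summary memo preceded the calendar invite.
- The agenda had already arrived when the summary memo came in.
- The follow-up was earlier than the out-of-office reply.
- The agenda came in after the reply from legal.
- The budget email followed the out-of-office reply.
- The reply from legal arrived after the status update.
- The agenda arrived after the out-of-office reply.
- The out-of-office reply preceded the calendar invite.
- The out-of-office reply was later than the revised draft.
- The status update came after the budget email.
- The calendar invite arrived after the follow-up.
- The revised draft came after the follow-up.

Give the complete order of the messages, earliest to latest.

The constraints fix every adjacent pair, so only one ordering works:
the follow-up → the revised draft → the out-of-office reply → the budget email → the status update → the reply from legal → the agenda → the summary memo → the calendar invite.

the follow-up, the revised draft, the out-of-office reply, the budget email, the status update, the reply from legal, the agenda, the summary memo, the calendar invite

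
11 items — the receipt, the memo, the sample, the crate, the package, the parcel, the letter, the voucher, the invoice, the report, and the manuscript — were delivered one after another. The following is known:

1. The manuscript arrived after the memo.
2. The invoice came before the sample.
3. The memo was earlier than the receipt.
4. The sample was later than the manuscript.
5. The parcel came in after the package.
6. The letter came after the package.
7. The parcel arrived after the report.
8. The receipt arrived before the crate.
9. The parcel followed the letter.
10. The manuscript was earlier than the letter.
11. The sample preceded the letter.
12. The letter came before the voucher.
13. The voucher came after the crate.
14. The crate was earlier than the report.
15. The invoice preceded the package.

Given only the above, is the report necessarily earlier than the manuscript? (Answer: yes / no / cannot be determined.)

cannot be determined

No chain of stated constraints runs from the report to the manuscript, and none runs from the manuscript to the report either.
So the relative order of the report and the manuscript is not fixed by the given facts.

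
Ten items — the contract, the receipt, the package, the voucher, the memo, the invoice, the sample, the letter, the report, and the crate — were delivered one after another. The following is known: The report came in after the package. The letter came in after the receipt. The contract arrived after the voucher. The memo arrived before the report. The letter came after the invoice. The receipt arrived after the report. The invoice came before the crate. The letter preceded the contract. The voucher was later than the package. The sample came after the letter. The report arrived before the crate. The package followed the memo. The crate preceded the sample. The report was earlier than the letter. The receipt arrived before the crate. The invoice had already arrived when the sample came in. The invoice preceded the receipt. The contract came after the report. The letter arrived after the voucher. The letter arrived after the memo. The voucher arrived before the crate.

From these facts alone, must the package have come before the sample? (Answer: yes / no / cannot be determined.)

Chain the constraints: the package → the voucher → the letter → the sample. Each link is directly stated, so the package comes before the sample.

yes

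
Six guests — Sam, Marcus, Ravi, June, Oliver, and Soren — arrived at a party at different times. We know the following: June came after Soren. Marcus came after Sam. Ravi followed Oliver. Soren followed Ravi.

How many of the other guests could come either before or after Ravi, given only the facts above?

Forced before Ravi: Oliver; forced after Ravi: June and Soren.
That leaves Marcus and Sam with no forced order relative to Ravi — 2.

2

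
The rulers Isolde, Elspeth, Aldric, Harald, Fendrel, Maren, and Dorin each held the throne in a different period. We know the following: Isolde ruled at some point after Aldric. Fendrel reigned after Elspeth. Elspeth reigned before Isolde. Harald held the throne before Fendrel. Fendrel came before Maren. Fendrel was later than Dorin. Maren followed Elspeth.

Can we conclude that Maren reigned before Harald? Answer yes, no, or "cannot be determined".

Tracing the constraints gives Harald → Fendrel → Maren, so Harald must come before Maren.
That means Maren cannot be before Harald.

no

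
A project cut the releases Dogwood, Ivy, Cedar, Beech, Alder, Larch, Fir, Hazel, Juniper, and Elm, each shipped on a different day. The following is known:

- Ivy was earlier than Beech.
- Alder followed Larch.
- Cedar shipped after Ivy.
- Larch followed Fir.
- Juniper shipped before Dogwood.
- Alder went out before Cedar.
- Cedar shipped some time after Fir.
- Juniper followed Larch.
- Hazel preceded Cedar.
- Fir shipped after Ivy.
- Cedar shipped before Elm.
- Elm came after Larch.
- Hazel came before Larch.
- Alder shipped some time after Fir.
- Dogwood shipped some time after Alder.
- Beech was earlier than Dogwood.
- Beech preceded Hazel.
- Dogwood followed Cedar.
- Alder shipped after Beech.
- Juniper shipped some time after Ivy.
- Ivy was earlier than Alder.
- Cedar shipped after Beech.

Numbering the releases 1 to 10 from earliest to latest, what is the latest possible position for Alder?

7

Alder must come before Cedar, Dogwood, and Elm — 3 releases forced after it.
Everything else can be placed before Alder in some valid order, so Alder can sit as late as position 10 − 3 = 7.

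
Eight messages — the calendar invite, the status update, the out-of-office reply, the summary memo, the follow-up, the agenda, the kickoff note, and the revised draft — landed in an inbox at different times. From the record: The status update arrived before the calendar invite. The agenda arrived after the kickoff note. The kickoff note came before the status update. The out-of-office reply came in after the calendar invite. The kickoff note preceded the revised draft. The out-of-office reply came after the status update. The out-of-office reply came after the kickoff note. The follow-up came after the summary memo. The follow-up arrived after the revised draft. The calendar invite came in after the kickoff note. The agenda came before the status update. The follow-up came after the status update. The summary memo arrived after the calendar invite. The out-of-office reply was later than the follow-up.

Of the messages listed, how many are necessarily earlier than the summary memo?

Directly stated before the summary memo: the calendar invite.
The agenda reaches the summary memo via the agenda → the status update → the calendar invite → the summary memo.
The kickoff note reaches the summary memo via the kickoff note → the calendar invite → the summary memo.
The status update reaches the summary memo via the status update → the calendar invite → the summary memo.
No chain forces the out-of-office reply (or any of the others) ahead of the summary memo.
That's the agenda, the calendar invite, the kickoff note, and the status update — 4 in all.

4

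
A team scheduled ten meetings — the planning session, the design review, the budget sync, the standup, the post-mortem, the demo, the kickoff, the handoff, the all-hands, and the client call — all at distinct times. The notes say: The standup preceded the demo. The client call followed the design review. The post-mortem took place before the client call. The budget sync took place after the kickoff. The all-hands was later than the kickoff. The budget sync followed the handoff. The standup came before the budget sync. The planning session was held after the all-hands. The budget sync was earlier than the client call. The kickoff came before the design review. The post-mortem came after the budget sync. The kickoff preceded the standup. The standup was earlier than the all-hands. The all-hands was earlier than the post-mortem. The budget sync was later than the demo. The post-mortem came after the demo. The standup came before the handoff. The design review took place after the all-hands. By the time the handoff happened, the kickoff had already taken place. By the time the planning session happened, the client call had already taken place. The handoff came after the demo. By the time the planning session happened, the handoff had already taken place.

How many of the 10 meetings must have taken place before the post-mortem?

Directly stated before the post-mortem: the all-hands, the budget sync, and the demo.
The handoff reaches the post-mortem via the handoff → the budget sync → the post-mortem.
The kickoff reaches the post-mortem via the kickoff → the budget sync → the post-mortem.
The standup reaches the post-mortem via the standup → the demo → the post-mortem.
No chain forces the design review (or any of the others) ahead of the post-mortem.
That's the all-hands, the budget sync, the demo, the handoff, the kickoff, and the standup — 6 in all.

6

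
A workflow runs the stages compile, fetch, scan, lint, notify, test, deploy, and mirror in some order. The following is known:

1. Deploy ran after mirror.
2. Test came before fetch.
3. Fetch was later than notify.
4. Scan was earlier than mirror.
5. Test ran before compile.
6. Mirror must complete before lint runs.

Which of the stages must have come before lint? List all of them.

Directly stated before lint: mirror.
Scan reaches lint via scan → mirror → lint.
No chain forces deploy (or any of the others) ahead of lint.

mirror, scan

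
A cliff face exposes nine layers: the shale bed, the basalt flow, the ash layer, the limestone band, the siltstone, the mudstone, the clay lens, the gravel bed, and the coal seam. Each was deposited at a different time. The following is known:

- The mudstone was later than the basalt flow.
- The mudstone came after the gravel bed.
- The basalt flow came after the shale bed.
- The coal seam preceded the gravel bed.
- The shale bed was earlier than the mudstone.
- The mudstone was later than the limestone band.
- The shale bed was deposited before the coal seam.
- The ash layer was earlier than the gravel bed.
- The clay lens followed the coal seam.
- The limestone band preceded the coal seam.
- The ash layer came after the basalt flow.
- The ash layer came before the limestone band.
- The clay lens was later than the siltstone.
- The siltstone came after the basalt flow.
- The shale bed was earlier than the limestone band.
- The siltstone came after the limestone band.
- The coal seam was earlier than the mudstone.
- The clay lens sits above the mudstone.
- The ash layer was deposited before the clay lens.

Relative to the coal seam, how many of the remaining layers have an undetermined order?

1

Forced before the coal seam: the ash layer, the basalt flow, the limestone band, and the shale bed; forced after the coal seam: the clay lens, the gravel bed, and the mudstone.
That leaves the siltstone with no forced order relative to the coal seam — 1.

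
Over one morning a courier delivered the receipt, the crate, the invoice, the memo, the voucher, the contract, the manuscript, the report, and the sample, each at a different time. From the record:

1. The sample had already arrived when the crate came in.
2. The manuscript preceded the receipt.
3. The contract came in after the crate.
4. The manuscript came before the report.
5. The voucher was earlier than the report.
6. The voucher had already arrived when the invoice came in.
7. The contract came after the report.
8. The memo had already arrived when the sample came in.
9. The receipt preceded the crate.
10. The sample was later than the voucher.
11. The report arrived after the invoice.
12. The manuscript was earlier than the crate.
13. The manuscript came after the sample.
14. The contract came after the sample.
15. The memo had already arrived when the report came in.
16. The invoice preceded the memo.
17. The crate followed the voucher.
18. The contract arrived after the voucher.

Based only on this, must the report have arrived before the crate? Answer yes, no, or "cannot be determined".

cannot be determined

No chain of stated constraints runs from the report to the crate, and none runs from the crate to the report either.
So the relative order of the report and the crate is not fixed by the given facts.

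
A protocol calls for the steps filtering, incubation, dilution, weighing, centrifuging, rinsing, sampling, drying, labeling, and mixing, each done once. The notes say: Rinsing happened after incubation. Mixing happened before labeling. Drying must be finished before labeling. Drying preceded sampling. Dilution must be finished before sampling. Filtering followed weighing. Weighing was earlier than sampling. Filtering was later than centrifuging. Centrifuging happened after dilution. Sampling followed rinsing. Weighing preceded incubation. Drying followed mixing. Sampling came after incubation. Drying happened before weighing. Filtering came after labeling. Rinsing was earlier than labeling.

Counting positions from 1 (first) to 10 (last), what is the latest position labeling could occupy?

9

Labeling must come before filtering — 1 step forced after it.
Everything else can be placed before labeling in some valid order, so labeling can sit as late as position 10 − 1 = 9.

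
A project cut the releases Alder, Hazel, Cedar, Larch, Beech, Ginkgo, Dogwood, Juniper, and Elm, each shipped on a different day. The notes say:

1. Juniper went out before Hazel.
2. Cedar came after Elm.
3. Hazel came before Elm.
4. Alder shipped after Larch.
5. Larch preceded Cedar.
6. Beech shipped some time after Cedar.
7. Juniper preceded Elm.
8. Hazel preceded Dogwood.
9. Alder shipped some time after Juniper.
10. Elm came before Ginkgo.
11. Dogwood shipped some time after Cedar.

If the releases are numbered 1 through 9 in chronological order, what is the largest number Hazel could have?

Hazel must come before Beech, Cedar, Dogwood, Elm, and Ginkgo — 5 releases forced after it.
Everything else can be placed before Hazel in some valid order, so Hazel can sit as late as position 9 − 5 = 4.

4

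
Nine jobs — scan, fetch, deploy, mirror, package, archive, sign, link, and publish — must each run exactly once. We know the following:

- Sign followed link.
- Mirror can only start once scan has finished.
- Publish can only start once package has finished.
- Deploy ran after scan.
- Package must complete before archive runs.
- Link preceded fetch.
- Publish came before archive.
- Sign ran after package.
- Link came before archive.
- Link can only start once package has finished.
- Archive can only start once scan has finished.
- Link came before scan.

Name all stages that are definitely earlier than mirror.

Directly stated before mirror: scan.
Link reaches mirror via link → scan → mirror.
Package reaches mirror via package → link → scan → mirror.
No chain forces archive (or any of the others) ahead of mirror.

link, package, scan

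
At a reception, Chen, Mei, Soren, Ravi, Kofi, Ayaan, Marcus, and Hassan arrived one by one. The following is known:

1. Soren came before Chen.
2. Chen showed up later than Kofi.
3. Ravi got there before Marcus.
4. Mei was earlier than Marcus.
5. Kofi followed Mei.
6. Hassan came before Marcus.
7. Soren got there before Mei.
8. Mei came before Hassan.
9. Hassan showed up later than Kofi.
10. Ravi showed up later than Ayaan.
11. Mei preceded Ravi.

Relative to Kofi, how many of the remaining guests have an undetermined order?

Forced before Kofi: Mei and Soren; forced after Kofi: Chen, Hassan, and Marcus.
That leaves Ayaan and Ravi with no forced order relative to Kofi — 2.

2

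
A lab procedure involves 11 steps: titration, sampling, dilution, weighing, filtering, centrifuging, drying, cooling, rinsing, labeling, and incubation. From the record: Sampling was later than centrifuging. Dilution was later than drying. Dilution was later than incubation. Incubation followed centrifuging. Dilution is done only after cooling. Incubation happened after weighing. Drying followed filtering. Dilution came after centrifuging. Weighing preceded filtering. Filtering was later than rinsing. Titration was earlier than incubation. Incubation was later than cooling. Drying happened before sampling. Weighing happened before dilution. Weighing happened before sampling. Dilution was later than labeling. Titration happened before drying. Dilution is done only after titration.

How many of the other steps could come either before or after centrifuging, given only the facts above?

7

Forced after centrifuging: dilution, incubation, and sampling.
That leaves cooling, drying, filtering, labeling, rinsing, titration, and weighing with no forced order relative to centrifuging — 7.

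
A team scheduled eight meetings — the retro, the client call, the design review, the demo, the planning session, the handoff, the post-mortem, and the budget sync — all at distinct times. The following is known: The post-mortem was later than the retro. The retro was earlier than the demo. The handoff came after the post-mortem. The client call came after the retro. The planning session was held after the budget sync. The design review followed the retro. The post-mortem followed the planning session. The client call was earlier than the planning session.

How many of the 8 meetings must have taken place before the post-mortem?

Directly stated before the post-mortem: the planning session and the retro.
The budget sync reaches the post-mortem via the budget sync → the planning session → the post-mortem.
The client call reaches the post-mortem via the client call → the planning session → the post-mortem.
No chain forces the design review (or any of the others) ahead of the post-mortem.
That's the budget sync, the client call, the planning session, and the retro — 4 in all.

4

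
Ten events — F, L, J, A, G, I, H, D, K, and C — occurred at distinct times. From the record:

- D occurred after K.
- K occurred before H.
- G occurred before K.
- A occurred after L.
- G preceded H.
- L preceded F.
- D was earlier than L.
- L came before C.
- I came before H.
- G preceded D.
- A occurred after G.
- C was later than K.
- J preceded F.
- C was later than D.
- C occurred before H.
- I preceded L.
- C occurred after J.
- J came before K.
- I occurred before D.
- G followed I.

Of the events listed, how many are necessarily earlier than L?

Directly stated before L: D and I.
G reaches L via G → D → L.
J reaches L via J → K → D → L.
K reaches L via K → D → L.
No chain forces F (or any of the others) ahead of L.
That's D, G, I, J, and K — 5 in all.

5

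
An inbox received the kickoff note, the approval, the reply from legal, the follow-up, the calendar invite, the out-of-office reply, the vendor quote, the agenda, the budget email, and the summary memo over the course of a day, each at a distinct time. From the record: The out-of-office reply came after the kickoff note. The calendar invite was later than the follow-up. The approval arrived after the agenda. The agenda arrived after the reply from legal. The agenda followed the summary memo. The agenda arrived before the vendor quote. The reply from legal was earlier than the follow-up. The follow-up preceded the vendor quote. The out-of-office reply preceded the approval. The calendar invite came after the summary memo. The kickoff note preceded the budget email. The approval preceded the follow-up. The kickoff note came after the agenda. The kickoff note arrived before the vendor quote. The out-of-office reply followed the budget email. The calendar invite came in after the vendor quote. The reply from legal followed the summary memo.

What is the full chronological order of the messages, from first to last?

the summary memo, the reply from legal, the agenda, the kickoff note, the budget email, the out-of-office reply, the approval, the follow-up, the vendor quote, the calendar invite

The constraints fix every adjacent pair, so only one ordering works:
the summary memo → the reply from legal → the agenda → the kickoff note → the budget email → the out-of-office reply → the approval → the follow-up → the vendor quote → the calendar invite.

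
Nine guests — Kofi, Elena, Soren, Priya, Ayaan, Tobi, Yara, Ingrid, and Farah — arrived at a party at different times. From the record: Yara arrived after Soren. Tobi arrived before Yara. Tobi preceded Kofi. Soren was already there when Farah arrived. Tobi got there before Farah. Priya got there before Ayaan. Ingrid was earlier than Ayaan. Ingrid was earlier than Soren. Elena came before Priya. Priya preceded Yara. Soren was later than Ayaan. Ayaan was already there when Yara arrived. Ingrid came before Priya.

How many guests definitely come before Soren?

4

Directly stated before Soren: Ayaan and Ingrid.
Elena reaches Soren via Elena → Priya → Ayaan → Soren.
Priya reaches Soren via Priya → Ayaan → Soren.
That's Ayaan, Elena, Ingrid, and Priya — 4 in all.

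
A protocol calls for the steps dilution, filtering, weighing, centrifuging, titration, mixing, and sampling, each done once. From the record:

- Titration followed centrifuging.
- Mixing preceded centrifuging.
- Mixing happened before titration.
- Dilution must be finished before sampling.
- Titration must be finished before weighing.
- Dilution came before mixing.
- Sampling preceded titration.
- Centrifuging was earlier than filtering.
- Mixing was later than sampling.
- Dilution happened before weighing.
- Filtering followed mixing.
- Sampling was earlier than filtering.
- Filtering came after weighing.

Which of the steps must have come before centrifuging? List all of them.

dilution, mixing, sampling

Directly stated before centrifuging: mixing.
Dilution reaches centrifuging via dilution → mixing → centrifuging.
Sampling reaches centrifuging via sampling → mixing → centrifuging.
No chain forces filtering (or any of the others) ahead of centrifuging.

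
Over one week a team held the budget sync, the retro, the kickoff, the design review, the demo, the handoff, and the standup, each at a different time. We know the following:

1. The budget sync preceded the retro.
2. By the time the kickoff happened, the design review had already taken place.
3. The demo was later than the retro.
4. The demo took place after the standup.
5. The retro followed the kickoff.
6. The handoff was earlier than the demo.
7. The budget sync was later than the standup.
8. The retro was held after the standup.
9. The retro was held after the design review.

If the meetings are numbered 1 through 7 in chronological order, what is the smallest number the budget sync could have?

The standup must come before the budget sync — 1 forced predecessor.
Nothing else is forced ahead of the budget sync, so its earliest slot is position 1 + 1 = 2.

2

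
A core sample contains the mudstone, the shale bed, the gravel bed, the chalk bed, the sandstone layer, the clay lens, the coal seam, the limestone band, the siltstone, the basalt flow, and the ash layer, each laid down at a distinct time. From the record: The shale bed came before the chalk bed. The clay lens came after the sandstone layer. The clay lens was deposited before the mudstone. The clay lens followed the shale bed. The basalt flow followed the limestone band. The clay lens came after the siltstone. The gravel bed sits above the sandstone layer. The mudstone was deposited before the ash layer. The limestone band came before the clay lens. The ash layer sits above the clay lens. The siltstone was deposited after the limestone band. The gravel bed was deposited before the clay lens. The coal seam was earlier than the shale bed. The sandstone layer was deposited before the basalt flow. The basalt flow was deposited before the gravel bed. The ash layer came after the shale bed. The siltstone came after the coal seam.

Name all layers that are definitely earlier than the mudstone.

Directly stated before the mudstone: the clay lens.
The basalt flow reaches the mudstone via the basalt flow → the gravel bed → the clay lens → the mudstone.
The coal seam reaches the mudstone via the coal seam → the siltstone → the clay lens → the mudstone.
The gravel bed reaches the mudstone via the gravel bed → the clay lens → the mudstone.
Likewise the limestone band, the sandstone layer, the shale bed, and the siltstone each reach the mudstone by chaining the stated constraints.

the basalt flow, the clay lens, the coal seam, the gravel bed, the limestone band, the sandstone layer, the shale bed, the siltstone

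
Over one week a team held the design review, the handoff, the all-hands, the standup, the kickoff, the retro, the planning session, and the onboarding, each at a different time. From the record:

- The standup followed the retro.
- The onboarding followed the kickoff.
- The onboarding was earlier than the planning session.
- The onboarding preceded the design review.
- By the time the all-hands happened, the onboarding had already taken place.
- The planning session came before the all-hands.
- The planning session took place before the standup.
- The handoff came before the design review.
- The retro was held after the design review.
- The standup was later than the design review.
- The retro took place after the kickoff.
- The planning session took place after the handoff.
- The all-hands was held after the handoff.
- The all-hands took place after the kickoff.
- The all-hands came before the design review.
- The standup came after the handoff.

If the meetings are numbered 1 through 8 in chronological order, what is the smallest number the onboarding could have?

2

The kickoff must come before the onboarding — 1 forced predecessor.
Nothing else is forced ahead of the onboarding, so its earliest slot is position 1 + 1 = 2.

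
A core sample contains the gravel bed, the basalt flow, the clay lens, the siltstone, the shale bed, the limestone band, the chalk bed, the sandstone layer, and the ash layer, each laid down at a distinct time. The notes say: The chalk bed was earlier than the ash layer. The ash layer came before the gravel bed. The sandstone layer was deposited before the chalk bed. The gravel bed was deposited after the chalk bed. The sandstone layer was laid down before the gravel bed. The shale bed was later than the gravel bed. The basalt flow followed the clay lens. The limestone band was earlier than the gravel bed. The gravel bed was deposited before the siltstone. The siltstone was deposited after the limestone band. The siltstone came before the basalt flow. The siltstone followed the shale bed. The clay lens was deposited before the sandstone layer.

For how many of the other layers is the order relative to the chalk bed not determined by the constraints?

1

Forced before the chalk bed: the clay lens and the sandstone layer; forced after the chalk bed: the ash layer, the basalt flow, the gravel bed, the shale bed, and the siltstone.
That leaves the limestone band with no forced order relative to the chalk bed — 1.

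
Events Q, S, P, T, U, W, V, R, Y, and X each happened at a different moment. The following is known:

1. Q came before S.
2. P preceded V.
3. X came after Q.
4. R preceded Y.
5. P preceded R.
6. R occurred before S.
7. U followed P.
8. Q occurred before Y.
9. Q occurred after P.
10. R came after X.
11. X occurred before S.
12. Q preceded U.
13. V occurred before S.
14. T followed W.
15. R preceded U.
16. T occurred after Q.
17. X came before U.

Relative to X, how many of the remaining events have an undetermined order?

3

Forced before X: P and Q; forced after X: R, S, U, and Y.
That leaves T, V, and W with no forced order relative to X — 3.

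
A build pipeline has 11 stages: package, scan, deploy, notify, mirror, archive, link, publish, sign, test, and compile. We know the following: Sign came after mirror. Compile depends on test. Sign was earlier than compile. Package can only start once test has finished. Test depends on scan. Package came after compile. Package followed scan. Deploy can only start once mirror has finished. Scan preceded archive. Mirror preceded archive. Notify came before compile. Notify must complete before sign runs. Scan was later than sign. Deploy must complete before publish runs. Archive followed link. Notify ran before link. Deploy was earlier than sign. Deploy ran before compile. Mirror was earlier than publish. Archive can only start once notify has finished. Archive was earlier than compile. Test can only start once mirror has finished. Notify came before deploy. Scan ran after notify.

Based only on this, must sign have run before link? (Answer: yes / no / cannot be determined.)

cannot be determined

No chain of stated constraints runs from sign to link, and none runs from link to sign either.
So the relative order of sign and link is not fixed by the given facts.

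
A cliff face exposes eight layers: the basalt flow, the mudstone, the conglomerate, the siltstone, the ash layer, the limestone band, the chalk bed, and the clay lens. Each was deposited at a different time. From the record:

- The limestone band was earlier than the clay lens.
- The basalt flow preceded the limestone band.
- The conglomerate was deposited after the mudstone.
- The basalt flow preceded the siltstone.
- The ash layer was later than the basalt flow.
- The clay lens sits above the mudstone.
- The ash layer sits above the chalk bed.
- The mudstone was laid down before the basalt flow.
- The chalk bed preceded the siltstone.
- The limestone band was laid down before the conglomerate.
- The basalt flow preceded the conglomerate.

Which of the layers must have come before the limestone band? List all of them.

Directly stated before the limestone band: the basalt flow.
The mudstone reaches the limestone band via the mudstone → the basalt flow → the limestone band.
No chain forces the clay lens (or any of the others) ahead of the limestone band.

the basalt flow, the mudstone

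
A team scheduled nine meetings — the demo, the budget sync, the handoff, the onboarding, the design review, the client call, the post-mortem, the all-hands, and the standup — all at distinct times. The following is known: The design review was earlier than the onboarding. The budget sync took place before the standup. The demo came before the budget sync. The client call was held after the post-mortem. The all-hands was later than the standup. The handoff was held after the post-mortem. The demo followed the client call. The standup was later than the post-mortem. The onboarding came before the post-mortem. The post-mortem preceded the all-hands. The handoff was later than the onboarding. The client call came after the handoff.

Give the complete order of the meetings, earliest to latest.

The constraints fix every adjacent pair, so only one ordering works:
the design review → the onboarding → the post-mortem → the handoff → the client call → the demo → the budget sync → the standup → the all-hands.

the design review, the onboarding, the post-mortem, the handoff, the client call, the demo, the budget sync, the standup, the all-hands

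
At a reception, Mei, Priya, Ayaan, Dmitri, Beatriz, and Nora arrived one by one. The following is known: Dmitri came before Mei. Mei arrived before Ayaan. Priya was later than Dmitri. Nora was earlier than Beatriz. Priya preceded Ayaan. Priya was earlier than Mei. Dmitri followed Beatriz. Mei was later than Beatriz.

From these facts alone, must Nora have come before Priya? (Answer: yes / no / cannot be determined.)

yes

Chain the constraints: Nora → Beatriz → Dmitri → Priya. Each link is directly stated, so Nora comes before Priya.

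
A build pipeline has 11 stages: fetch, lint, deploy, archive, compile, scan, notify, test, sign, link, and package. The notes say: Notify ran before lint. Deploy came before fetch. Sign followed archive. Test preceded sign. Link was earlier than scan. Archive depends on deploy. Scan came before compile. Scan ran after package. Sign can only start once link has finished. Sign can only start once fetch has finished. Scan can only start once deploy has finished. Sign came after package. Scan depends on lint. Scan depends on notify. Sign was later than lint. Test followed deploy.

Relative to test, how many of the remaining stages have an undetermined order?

Forced before test: deploy; forced after test: sign.
That leaves archive, compile, fetch, link, lint, notify, package, and scan with no forced order relative to test — 8.

8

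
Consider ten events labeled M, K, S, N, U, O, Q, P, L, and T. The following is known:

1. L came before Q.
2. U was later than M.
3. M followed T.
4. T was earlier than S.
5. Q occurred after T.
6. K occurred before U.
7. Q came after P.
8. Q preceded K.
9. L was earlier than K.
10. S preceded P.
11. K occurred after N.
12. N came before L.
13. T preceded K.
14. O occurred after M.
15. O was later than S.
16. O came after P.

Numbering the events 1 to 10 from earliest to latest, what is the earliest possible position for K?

L, N, P, Q, S, and T must all come before K — 6 forced predecessors.
Nothing else is forced ahead of K, so its earliest slot is position 6 + 1 = 7.

7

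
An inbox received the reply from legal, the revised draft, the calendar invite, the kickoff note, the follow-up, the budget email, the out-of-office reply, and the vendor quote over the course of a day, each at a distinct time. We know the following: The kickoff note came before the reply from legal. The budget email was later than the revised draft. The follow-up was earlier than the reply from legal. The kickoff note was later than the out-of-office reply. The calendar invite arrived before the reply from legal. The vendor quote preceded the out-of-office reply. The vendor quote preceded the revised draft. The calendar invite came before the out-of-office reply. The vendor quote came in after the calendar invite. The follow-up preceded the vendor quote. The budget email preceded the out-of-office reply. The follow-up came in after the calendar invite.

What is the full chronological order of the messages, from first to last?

The constraints fix every adjacent pair, so only one ordering works:
the calendar invite → the follow-up → the vendor quote → the revised draft → the budget email → the out-of-office reply → the kickoff note → the reply from legal.

the calendar invite, the follow-up, the vendor quote, the revised draft, the budget email, the out-of-office reply, the kickoff note, the reply from legal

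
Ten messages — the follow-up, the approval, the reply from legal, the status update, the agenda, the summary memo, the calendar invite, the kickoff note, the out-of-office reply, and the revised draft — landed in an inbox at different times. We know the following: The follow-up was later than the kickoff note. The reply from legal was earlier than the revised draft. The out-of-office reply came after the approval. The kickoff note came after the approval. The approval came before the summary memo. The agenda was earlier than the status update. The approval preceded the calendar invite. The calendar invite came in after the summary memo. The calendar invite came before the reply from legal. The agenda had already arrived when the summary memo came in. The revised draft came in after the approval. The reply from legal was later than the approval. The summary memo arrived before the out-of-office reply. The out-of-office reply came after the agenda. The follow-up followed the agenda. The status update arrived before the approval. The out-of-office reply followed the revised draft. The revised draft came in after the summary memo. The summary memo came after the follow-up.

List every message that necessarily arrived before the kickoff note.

the agenda, the approval, the status update

Directly stated before the kickoff note: the approval.
The agenda reaches the kickoff note via the agenda → the status update → the approval → the kickoff note.
The status update reaches the kickoff note via the status update → the approval → the kickoff note.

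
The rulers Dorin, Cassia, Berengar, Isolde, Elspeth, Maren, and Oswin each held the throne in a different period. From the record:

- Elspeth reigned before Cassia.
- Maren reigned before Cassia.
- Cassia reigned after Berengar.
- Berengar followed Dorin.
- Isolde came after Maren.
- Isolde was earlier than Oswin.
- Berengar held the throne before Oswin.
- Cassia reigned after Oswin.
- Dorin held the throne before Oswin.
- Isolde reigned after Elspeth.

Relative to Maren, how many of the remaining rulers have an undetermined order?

3

Forced after Maren: Cassia, Isolde, and Oswin.
That leaves Berengar, Dorin, and Elspeth with no forced order relative to Maren — 3.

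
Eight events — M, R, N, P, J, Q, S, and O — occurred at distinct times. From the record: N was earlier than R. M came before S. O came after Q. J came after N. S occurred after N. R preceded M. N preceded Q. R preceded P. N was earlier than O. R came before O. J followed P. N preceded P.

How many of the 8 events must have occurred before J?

Directly stated before J: N and P.
R reaches J via R → P → J.
No chain forces Q (or any of the others) ahead of J.
That's N, P, and R — 3 in all.

3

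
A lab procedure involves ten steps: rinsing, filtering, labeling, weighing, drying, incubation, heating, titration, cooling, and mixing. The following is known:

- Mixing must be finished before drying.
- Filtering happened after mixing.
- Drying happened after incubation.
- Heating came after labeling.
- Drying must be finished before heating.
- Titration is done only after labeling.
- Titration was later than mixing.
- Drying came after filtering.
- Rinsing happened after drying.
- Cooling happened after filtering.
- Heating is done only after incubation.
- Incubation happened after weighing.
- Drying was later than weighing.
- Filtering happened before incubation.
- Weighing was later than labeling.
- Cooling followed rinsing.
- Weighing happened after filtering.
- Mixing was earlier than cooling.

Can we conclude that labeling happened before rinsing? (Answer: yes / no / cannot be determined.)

yes

Chain the constraints: labeling → weighing → drying → rinsing. Each link is directly stated, so labeling comes before rinsing.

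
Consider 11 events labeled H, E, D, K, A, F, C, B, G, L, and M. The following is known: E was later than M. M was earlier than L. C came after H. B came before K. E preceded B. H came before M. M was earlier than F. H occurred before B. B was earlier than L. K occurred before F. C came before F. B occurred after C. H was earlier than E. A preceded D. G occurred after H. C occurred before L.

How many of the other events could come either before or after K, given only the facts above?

4

Forced before K: B, C, E, H, and M; forced after K: F.
That leaves A, D, G, and L with no forced order relative to K — 4.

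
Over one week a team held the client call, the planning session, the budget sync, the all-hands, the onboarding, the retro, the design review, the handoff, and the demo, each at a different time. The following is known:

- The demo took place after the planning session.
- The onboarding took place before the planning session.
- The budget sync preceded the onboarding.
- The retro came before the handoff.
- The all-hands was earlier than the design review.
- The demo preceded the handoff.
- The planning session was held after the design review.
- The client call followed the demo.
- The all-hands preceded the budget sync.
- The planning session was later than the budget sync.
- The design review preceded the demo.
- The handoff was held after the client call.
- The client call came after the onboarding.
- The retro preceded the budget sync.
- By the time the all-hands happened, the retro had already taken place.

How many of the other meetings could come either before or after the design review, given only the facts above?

2

Forced before the design review: the all-hands and the retro; forced after the design review: the client call, the demo, the handoff, and the planning session.
That leaves the budget sync and the onboarding with no forced order relative to the design review — 2.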